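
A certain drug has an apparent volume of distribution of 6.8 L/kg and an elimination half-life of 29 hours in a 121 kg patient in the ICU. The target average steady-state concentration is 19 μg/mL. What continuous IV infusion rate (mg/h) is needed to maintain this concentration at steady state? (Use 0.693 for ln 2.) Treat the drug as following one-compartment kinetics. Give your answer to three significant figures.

374 mg/h

Vd = 6.8 L/kg × 121 kg = 822.8 L
CL = ln 2 · Vd / t½ = 0.693 × 822.8 / 29 = 19.66 L/h
Infusion rate = CL × Css = 19.66 × 19 = 373.5 mg/h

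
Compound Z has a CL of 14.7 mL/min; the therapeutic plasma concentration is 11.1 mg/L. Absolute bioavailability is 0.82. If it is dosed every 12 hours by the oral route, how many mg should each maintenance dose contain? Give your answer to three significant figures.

CL = 14.7 mL/min = 14.7 × 0.06 = 0.8820 L/h
D = CL × Css × τ / F = 0.8820 × 11.1 × 12 / 0.82 = 143.3 mg

143 mg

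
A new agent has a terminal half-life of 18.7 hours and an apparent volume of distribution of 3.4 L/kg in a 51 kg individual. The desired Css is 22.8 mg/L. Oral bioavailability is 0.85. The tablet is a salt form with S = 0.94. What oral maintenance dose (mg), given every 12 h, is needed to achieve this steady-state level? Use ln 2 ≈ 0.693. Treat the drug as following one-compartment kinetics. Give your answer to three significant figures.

Vd(total) = 51 kg × 3.4 L/kg = 173.4 L
k = 0.693/18.7 = 0.03706 h⁻¹, so CL = k·Vd = 0.03706 × 173.4 = 6.426 L/h
D = CL × Css × τ / F / S = 6.426 × 22.8 × 12 / 0.85 / 0.94 = 2200 mg

2200 mg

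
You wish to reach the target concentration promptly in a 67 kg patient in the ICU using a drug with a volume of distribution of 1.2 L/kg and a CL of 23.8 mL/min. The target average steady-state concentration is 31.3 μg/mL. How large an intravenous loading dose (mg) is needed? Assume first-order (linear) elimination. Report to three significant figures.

Total Vd = 1.2 × 67 = 80.40 L
Loading dose depends on Vd (not clearance): it fills the distribution volume.
LD = Vd × C = 80.40 × 31.30 = 2517 mg

2520 mg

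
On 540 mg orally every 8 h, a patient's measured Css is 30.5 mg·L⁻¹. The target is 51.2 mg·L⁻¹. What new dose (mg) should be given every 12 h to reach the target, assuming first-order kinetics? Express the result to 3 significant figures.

1360 mg

For first-order elimination, Css ∝ F·D/(CL·τ); F and CL are unchanged, so Css ∝ D/τ.
D₂ = D₁ × (Css,target / Css,current) × (τ₂/τ₁) = 540 × (51.2/30.5) × (12/8) = 1360 mg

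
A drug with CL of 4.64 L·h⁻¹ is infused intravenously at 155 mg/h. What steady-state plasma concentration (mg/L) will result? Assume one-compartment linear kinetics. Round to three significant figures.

Css = rate / CL = 155 / 4.640 = 33.41 mg/L

33.4 mg/L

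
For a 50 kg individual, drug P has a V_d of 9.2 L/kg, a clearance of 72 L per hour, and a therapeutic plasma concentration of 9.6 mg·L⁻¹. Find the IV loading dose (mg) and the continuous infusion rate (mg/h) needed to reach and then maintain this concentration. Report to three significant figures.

Vd(total) = 50 kg × 9.2 L/kg = 460.0 L
Loading: fill Vd to C_target → 460.0 L × 9.6 mg/L = 4416 mg
Maintenance: replace elimination → rate = CL × Css = 72.00 × 9.6 = 691.2 mg/h

(a) 4420 mg; (b) 691 mg/h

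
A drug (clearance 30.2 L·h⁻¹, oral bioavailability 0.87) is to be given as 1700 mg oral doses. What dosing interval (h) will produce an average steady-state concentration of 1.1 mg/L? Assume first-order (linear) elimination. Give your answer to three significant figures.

44.5 h

F·D/τ = CL·Css → τ = F·D / (CL·Css).
τ = 0.87 × 1700 / (30.2 × 1.1) = 44.52 h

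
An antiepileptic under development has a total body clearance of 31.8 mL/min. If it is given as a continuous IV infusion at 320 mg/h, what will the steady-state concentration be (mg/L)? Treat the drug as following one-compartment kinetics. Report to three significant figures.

CL = 31.8 mL/min × 60/1000 = 1.908 L/h
Css = rate / CL = 320 / 1.908 = 167.7 mg/L

168 mg/L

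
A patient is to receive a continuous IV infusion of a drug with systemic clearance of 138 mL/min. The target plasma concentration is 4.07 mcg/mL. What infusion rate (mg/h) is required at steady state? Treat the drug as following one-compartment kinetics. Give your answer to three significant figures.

33.7 mg/h

Convert clearance: 138 mL/min × 60 min/h ÷ 1000 mL/L = 8.280 L/h
R₀ = 8.280 × 4.07 = 33.70 mg/h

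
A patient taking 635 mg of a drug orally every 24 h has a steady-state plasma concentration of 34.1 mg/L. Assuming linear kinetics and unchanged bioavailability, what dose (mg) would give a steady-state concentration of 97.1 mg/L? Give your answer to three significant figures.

1810 mg

With linear kinetics, Css is proportional to dose rate (D/τ) at fixed clearance.
D₂ = D₁ × (Css,target / Css,current) = 635 × 97.1/34.1 = 1808 mg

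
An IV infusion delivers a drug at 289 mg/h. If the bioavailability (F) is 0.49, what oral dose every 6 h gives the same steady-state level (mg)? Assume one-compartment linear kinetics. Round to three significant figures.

3540 mg

To maintain the same Css, the systemic dosing rate must be unchanged: F·D/τ = infusion rate.
D = rate × τ / F = 289 × 6 / 0.49 = 3539 mg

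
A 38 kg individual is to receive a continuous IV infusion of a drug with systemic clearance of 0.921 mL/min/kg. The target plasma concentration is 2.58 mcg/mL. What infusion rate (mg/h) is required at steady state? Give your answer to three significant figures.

CL = 0.921 mL/min/kg × 38 kg = 35.00 mL/min = 35.00 × 60/1000 = 2.100 L/h
R₀ = 2.100 × 2.58 = 5.418 mg/h

5.42 mg/h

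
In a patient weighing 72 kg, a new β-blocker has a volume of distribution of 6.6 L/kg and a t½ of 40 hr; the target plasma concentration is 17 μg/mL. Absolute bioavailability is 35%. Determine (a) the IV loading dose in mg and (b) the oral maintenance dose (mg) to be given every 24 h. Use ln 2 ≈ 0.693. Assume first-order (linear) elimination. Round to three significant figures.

Vd = 6.6 L/kg × 72 kg = 475.2 L
LD = Vd × C = 475.2 × 17 = 8078 mg
CL = 0.693 × Vd / t½ = 0.693 × 475.2 / 40 = 8.233 L/h
D = CL × Css × τ / F = 8.233 × 17 × 24 / 0.35 = 9597 mg

(a) 8080 mg; (b) 9600 mg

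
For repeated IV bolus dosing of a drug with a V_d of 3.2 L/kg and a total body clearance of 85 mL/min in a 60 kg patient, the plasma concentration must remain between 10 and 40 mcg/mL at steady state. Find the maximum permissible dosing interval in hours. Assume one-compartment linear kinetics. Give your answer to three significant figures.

Total Vd = 3.2 × 60 = 192.0 L
CL = 85 mL/min × 60/1000 = 5.100 L/h
k = CL / Vd = 5.100 / 192.0 = 0.02656 h⁻¹
Between IV bolus doses, concentration decays as C = C₀·e^(−kτ), so C_peak/C_trough = e^(kτ).
τ_max = ln(C_peak/C_trough) / k = ln(40/10) / 0.02656 = 1.386 / 0.02656 = 52.18 h

52.2 h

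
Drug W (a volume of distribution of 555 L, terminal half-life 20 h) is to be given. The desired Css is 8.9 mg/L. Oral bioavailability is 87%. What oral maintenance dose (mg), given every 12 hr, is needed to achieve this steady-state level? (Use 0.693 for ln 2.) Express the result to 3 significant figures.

k = 0.693/20 = 0.03465 h⁻¹, so CL = k·Vd = 0.03465 × 555.0 = 19.23 L/h
D = CL × Css × τ / F = 19.23 × 8.9 × 12 / 0.87 = 2361 mg

2360 mg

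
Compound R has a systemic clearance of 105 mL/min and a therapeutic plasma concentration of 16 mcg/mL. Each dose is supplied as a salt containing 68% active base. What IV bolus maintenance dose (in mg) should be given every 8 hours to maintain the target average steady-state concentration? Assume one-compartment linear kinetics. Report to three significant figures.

CL = 105 mL/min × 60/1000 = 6.300 L/h
At steady state, dose per interval replaces the amount cleared in that interval: S·D/τ = CL·Css.
D = CL × Css × τ / S = 6.300 × 16 × 8 / 0.68 = 1186 mg

1190 mg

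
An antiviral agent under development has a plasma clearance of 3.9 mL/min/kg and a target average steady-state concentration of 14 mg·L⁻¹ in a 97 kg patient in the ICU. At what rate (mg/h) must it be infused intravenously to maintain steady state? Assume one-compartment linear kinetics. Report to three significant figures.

318 mg/h

CL = 3.9 mL/min/kg × 97 kg = 378.3 mL/min = 378.3 × 60/1000 = 22.70 L/h
At steady state, infusion rate equals elimination rate: rate in = CL × Css.
Rate = CL × Css = 22.70 × 14 = 317.8 mg/h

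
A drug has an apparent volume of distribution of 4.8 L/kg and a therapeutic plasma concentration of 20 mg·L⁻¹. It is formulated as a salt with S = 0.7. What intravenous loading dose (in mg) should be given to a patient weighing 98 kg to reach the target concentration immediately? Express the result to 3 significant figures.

Vd = 4.8 L/kg × 98 kg = 470.4 L
LD = Vd × C / S = 470.4 × 20.00 / 0.7 = 13440 mg

13400 mg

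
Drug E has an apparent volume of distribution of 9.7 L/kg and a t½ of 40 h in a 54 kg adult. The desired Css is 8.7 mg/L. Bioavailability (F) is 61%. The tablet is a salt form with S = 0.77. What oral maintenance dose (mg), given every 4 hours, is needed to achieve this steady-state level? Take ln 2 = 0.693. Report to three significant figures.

672 mg

Total Vd = 9.7 × 54 = 523.8 L
CL = 0.693 × Vd / t½ = 0.693 × 523.8 / 40 = 9.075 L/h
D = CL × Css × τ / F / S = 9.075 × 8.7 × 4 / 0.61 / 0.77 = 672.4 mg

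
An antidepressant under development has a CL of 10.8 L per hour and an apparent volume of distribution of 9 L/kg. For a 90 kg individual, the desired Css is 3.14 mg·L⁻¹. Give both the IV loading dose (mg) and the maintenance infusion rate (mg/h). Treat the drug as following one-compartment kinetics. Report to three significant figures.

(a) 2540 mg; (b) 33.9 mg/h

Vd = 9 L/kg × 90 kg = 810.0 L
Loading: fill Vd to C_target → 810.0 L × 3.14 mg/L = 2543 mg
Maintenance: replace elimination → rate = CL × Css = 10.80 × 3.14 = 33.91 mg/h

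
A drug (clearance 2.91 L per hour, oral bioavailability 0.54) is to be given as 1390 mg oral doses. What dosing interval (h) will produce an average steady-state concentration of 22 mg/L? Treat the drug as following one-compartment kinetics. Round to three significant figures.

F·D/τ = CL·Css → τ = F·D / (CL·Css).
τ = 0.54 × 1390 / (2.91 × 22) = 11.72 h

11.7 h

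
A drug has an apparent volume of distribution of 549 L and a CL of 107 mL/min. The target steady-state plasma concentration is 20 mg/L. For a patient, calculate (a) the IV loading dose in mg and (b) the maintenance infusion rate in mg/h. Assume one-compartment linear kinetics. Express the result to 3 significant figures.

Loading: fill Vd to C_target → 549.0 L × 20 mg/L = 10980 mg
CL = 107 mL/min = 107 × 0.06 = 6.420 L/h
Maintenance: replace elimination → rate = CL × Css = 6.420 × 20 = 128.4 mg/h

(a) 11000 mg; (b) 128 mg/h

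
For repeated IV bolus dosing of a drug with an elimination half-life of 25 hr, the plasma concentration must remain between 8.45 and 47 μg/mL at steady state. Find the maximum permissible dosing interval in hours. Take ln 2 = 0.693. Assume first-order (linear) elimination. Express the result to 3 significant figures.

61.9 h

k = 0.693 / t½ = 0.693 / 25 = 0.02772 h⁻¹
Between IV bolus doses, concentration decays as C = C₀·e^(−kτ), so C_peak/C_trough = e^(kτ).
τ_max = ln(C_peak/C_trough) / k = ln(47/8.45) / 0.02772 = 1.716 / 0.02772 = 61.90 h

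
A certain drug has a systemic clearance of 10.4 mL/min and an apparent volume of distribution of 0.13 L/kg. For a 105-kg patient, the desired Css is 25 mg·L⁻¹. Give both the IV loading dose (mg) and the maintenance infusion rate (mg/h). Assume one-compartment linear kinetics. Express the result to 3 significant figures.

(a) 341 mg; (b) 15.6 mg/h

Total Vd = 0.13 × 105 = 13.65 L
Loading: fill Vd to C_target → 13.65 L × 25 mg/L = 341.3 mg
CL = 10.4 mL/min = 10.4 × 0.06 = 0.6240 L/h
Infusion rate = 0.6240 L/h × 25 mg/L = 15.60 mg/h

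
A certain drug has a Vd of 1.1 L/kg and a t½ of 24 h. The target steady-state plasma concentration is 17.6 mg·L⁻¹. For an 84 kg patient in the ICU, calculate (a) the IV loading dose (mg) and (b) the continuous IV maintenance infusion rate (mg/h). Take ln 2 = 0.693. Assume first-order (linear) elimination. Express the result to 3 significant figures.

Total Vd = 1.1 × 84 = 92.40 L
LD = Vd × C = 92.40 × 17.6 = 1626 mg
CL = 0.693 × Vd / t½ = 0.693 × 92.40 / 24 = 2.668 L/h
Infusion rate = CL × Css = 2.668 × 17.6 = 46.96 mg/h

(a) 1630 mg; (b) 47.0 mg/h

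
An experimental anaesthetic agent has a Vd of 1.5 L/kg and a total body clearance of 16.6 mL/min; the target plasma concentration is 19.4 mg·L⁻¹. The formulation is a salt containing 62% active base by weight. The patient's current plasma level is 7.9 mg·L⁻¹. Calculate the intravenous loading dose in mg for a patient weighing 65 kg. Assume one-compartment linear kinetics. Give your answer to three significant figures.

1810 mg

Vd = 1.5 L/kg × 65 kg = 97.50 L
Concentration deficit ΔC = 19.4 − 7.9 = 11.50 mg/L
LD = Vd × ΔC / S = 97.50 × 11.50 / 0.62 = 1808 mg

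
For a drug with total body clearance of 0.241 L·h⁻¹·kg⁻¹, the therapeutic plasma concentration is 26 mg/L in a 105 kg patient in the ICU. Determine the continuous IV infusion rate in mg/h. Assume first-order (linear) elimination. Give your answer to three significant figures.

658 mg/h

CL = 0.241 L·h⁻¹·kg⁻¹ × 105 kg = 25.31 L/h
Rate = CL × Css = 25.31 × 26 = 658.1 mg/h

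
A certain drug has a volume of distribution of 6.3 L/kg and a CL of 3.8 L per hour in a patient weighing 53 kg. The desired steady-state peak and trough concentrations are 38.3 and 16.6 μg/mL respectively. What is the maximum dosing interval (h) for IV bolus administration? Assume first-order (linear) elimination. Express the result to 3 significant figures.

Vd(total) = 53 kg × 6.3 L/kg = 333.9 L
k = CL / Vd = 3.800 / 333.9 = 0.01138 h⁻¹
Between IV bolus doses, concentration decays as C = C₀·e^(−kτ), so C_peak/C_trough = e^(kτ).
τ_max = ln(C_peak/C_trough) / k = ln(38.3/16.6) / 0.01138 = 0.8360 / 0.01138 = 73.46 h

73.5 h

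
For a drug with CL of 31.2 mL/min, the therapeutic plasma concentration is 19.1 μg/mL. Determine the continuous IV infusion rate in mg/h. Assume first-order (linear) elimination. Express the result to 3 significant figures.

CL = 31.2 mL/min = 31.2 × 0.06 = 1.872 L/h
At steady state, infusion rate equals elimination rate: rate in = CL × Css.
Rate = CL × Css = 1.872 × 19.1 = 35.76 mg/h

35.8 mg/h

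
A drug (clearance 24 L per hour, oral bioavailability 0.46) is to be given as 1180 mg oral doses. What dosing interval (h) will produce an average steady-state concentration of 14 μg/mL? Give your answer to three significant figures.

F·D/τ = CL·Css → τ = F·D / (CL·Css).
τ = 0.46 × 1180 / (24 × 14) = 1.615 h

1.62 h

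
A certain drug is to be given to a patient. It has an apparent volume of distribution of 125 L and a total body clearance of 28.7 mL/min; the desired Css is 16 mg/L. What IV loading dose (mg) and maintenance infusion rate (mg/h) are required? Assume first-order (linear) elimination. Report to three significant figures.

(a) 2000 mg; (b) 27.6 mg/h

LD = Vd · C_target = 125.0 × 16 = 2000 mg
Convert clearance: 28.7 mL/min × 60 min/h ÷ 1000 mL/L = 1.722 L/h
Maintenance infusion rate = CL × Css = 1.722 × 16 = 27.55 mg/h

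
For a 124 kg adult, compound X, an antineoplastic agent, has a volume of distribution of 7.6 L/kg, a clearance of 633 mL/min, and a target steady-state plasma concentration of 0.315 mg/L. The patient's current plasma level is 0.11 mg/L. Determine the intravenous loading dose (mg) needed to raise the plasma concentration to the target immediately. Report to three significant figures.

Vd = 7.6 L/kg × 124 kg = 942.4 L
Concentration deficit ΔC = 0.315 − 0.11 = 0.2050 mg/L
LD = Vd × ΔC = 942.4 × 0.2050 = 193.2 mg

193 mg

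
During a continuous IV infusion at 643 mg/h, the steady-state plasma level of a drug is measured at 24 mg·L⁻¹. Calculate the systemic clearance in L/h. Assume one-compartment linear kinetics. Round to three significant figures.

At steady state, infusion rate = CL × Css, so CL = rate / Css.
CL = 643 / 24 = 26.79 L/h

26.8 L/h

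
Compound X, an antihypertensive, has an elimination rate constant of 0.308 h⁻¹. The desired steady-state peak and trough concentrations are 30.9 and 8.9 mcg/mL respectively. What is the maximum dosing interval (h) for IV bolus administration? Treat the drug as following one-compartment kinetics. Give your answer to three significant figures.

Between IV bolus doses, concentration decays as C = C₀·e^(−kτ), so C_peak/C_trough = e^(kτ).
τ_max = ln(C_peak/C_trough) / k = ln(30.9/8.9) / 0.3080 = 1.245 / 0.3080 = 4.042 h

4.04 h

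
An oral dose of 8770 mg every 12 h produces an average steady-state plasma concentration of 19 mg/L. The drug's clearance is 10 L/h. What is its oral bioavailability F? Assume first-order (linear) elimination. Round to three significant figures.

F·D/τ = CL·Css at steady state → F = CL·Css·τ / D.
F = 10 × 19 × 12 / 8770 = 0.260

0.260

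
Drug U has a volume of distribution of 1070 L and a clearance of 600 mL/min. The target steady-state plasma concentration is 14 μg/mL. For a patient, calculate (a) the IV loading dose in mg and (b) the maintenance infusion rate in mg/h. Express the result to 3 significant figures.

(a) 15000 mg; (b) 504 mg/h

Loading: fill Vd to C_target → 1070 L × 14 mg/L = 14980 mg
CL = 600 mL/min = 600 × 0.06 = 36.00 L/h
Infusion rate = 36.00 L/h × 14 mg/L = 504.0 mg/h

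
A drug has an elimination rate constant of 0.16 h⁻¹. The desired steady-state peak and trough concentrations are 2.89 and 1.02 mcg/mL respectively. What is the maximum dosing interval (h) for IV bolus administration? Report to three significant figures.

6.51 h

Between IV bolus doses, concentration decays as C = C₀·e^(−kτ), so C_peak/C_trough = e^(kτ).
τ_max = ln(C_peak/C_trough) / k = ln(2.89/1.02) / 0.1600 = 1.041 / 0.1600 = 6.506 h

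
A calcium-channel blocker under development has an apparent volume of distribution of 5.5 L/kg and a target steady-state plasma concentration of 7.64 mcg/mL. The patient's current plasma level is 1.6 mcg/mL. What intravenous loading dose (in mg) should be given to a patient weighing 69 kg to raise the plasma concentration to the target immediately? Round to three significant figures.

Total Vd = 5.5 × 69 = 379.5 L
The loading dose fills Vd to the target concentration.
Concentration deficit ΔC = 7.64 − 1.6 = 6.040 mg/L
LD = Vd × ΔC = 379.5 × 6.040 = 2292 mg

2290 mg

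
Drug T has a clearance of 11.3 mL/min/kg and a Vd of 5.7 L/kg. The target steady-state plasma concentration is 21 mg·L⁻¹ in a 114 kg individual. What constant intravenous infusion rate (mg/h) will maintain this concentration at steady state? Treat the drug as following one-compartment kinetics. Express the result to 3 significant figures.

1620 mg/h

CL = 11.3 mL/min/kg × 114 kg = 1288 mL/min = 1288 × 60/1000 = 77.28 L/h
Maintenance depends on clearance, not Vd — rate in must match rate out.
Rate = CL × Css = 77.28 × 21 = 1623 mg/h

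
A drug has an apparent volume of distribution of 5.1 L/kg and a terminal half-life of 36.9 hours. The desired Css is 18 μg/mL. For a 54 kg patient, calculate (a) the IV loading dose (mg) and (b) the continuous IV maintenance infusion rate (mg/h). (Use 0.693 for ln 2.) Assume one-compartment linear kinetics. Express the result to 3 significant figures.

(a) 4960 mg; (b) 93.1 mg/h

Vd = 5.1 L/kg × 54 kg = 275.4 L
LD = Vd × C = 275.4 × 18 = 4957 mg
CL = 0.693 × Vd / t½ = 0.693 × 275.4 / 36.9 = 5.172 L/h
Infusion rate = CL × Css = 5.172 × 18 = 93.10 mg/h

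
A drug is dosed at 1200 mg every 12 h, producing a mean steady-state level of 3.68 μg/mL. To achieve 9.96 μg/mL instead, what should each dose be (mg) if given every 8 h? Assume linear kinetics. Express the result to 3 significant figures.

2170 mg

With linear kinetics, Css is proportional to dose rate (D/τ) at fixed clearance.
D₂ = D₁ × (Css,target / Css,current) × (τ₂/τ₁) = 1200 × (9.96/3.68) × (8/12) = 2165 mg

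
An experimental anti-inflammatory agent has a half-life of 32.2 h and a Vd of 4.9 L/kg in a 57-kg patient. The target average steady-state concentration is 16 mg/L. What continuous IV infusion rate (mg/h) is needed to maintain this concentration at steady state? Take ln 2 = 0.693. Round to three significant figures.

Vd = 4.9 L/kg × 57 kg = 279.3 L
k = 0.693/32.2 = 0.02152 h⁻¹, so CL = k·Vd = 0.02152 × 279.3 = 6.011 L/h
Infusion rate = CL × Css = 6.011 × 16 = 96.18 mg/h

96.2 mg/h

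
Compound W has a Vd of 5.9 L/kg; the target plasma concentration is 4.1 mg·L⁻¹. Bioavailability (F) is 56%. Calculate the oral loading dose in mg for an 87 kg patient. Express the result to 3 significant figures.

Vd(total) = 87 kg × 5.9 L/kg = 513.3 L
The loading dose fills Vd to the target concentration.
LD = Vd × C / F = 513.3 × 4.100 / 0.56 = 3758 mg

3760 mg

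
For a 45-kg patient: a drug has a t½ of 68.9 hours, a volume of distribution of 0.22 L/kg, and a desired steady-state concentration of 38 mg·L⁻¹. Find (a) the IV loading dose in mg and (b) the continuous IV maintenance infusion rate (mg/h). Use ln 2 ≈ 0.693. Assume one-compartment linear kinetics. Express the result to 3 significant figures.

Vd = 0.22 L/kg × 45 kg = 9.900 L
LD = Vd × C = 9.900 × 38 = 376.2 mg
CL = 0.693 × Vd / t½ = 0.693 × 9.900 / 68.9 = 0.09957 L/h
Infusion rate = CL × Css = 0.09957 × 38 = 3.784 mg/h

(a) 376 mg; (b) 3.78 mg/h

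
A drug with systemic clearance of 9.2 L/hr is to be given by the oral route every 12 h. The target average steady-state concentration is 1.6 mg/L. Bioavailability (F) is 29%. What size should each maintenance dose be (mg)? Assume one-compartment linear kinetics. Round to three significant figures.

609 mg

At steady state, dose per interval replaces the amount cleared in that interval: F·D/τ = CL·Css.
D = CL × Css × τ / F = 9.200 × 1.6 × 12 / 0.29 = 609.1 mg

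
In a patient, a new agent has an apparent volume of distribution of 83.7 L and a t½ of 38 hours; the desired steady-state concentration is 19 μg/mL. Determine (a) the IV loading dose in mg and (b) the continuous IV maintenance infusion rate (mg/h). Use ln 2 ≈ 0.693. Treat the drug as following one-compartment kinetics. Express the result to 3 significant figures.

LD = Vd × C = 83.70 × 19 = 1590 mg
CL = 0.693 × Vd / t½ = 0.693 × 83.70 / 38 = 1.526 L/h
Infusion rate = CL × Css = 1.526 × 19 = 28.99 mg/h

(a) 1590 mg; (b) 29.0 mg/h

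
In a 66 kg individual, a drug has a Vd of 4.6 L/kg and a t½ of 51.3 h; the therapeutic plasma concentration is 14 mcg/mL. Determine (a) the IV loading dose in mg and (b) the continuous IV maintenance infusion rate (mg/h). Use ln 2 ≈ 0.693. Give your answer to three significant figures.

Vd = 4.6 L/kg × 66 kg = 303.6 L
LD = Vd × C = 303.6 × 14 = 4250 mg
CL = 0.693 × Vd / t½ = 0.693 × 303.6 / 51.3 = 4.101 L/h
Infusion rate = CL × Css = 4.101 × 14 = 57.41 mg/h

(a) 4250 mg; (b) 57.4 mg/h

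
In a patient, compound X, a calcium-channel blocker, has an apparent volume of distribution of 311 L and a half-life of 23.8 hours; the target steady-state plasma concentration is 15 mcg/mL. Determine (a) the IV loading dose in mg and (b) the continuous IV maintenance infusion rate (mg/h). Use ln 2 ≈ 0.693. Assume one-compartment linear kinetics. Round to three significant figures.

LD = Vd × C = 311.0 × 15 = 4665 mg
CL = 0.693 × Vd / t½ = 0.693 × 311.0 / 23.8 = 9.056 L/h
Infusion rate = CL × Css = 9.056 × 15 = 135.8 mg/h

(a) 4670 mg; (b) 136 mg/h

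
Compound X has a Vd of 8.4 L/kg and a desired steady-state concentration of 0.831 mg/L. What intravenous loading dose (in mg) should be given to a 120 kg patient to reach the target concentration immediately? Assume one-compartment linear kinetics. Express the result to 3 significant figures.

Vd(total) = 120 kg × 8.4 L/kg = 1008 L
LD = Vd × C = 1008 × 0.8310 = 837.6 mg

838 mg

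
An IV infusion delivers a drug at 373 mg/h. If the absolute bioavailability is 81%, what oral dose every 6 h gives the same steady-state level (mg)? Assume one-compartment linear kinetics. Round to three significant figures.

To maintain the same Css, the systemic dosing rate must be unchanged: F·D/τ = infusion rate.
D = rate × τ / F = 373 × 6 / 0.81 = 2763 mg

2760 mg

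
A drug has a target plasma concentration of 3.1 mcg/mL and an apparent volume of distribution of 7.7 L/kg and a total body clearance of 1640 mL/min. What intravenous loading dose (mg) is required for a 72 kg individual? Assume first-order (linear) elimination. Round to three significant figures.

Total Vd = 7.7 × 72 = 554.4 L
LD is governed by Vd — clearance does not enter the loading-dose calculation.
LD = Vd × C = 554.4 × 3.100 = 1719 mg

1720 mg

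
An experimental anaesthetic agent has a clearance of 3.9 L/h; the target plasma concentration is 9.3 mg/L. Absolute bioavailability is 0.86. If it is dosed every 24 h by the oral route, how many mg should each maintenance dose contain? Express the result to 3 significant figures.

1010 mg

D = CL × Css × τ / F = 3.900 × 9.3 × 24 / 0.86 = 1012 mg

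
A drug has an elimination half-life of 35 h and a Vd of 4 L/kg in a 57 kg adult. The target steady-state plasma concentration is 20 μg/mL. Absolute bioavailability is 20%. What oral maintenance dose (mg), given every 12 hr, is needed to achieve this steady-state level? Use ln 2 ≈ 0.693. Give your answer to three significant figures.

5420 mg

Vd(total) = 57 kg × 4 L/kg = 228.0 L
CL = ln 2 · Vd / t½ = 0.693 × 228.0 / 35 = 4.514 L/h
D = CL × Css × τ / F = 4.514 × 20 × 12 / 0.2 = 5417 mg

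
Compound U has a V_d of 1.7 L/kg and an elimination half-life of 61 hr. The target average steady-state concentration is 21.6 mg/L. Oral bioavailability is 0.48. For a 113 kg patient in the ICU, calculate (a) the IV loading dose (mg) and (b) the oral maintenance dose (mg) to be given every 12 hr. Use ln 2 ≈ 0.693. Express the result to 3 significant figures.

(a) 4150 mg; (b) 1180 mg

Vd(total) = 113 kg × 1.7 L/kg = 192.1 L
LD = Vd × C = 192.1 × 21.6 = 4149 mg
CL = 0.693 × Vd / t½ = 0.693 × 192.1 / 61 = 2.182 L/h
D = CL × Css × τ / F = 2.182 × 21.6 × 12 / 0.48 = 1178 mg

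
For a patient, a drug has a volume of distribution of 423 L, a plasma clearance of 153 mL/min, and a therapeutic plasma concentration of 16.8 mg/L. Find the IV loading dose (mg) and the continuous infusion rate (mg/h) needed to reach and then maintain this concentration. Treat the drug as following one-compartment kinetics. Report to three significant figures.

(a) 7110 mg; (b) 154 mg/h

Loading: fill Vd to C_target → 423.0 L × 16.8 mg/L = 7106 mg
CL = 153 mL/min = 153 × 0.06 = 9.180 L/h
Infusion rate = 9.180 L/h × 16.8 mg/L = 154.2 mg/h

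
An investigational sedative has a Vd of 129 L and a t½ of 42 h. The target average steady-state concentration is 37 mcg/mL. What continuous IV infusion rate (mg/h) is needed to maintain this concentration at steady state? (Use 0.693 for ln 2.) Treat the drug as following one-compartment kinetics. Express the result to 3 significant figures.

78.8 mg/h

CL = 0.693 × Vd / t½ = 0.693 × 129.0 / 42 = 2.129 L/h
Infusion rate = CL × Css = 2.129 × 37 = 78.77 mg/h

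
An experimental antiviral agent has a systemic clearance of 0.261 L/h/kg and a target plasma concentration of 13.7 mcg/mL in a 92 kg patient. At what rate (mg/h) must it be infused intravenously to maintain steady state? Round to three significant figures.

CL = 0.261 L/h/kg × 92 kg = 24.01 L/h
R₀ = 24.01 × 13.7 = 328.9 mg/h

329 mg/h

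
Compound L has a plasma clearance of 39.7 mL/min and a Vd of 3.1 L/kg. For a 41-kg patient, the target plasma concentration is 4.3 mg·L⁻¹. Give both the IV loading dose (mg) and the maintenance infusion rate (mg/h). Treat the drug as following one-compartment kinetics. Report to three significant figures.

(a) 547 mg; (b) 10.2 mg/h

Vd = 3.1 L/kg × 41 kg = 127.1 L
LD = Vd · C_target = 127.1 × 4.3 = 546.5 mg
Convert clearance: 39.7 mL/min × 60 min/h ÷ 1000 mL/L = 2.382 L/h
Maintenance: replace elimination → rate = CL × Css = 2.382 × 4.3 = 10.24 mg/h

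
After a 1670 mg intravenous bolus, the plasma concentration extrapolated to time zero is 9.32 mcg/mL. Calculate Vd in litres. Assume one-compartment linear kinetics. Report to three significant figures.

179 L

Immediately after an IV bolus, C₀ = Dose / Vd, so Vd = Dose / C₀.
Vd = 1670 / 9.32 = 179.2 L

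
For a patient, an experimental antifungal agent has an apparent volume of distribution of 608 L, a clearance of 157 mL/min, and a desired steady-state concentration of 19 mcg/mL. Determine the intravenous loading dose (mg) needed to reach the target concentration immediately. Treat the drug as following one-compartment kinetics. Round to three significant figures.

LD = Vd × C = 608.0 × 19.00 = 11550 mg

11600 mg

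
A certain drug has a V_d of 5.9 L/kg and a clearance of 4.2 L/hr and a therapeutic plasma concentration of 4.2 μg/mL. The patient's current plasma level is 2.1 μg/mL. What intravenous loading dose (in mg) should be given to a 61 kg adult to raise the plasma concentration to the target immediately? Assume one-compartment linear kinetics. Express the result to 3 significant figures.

756 mg

Vd(total) = 61 kg × 5.9 L/kg = 359.9 L
Concentration deficit ΔC = 4.2 − 2.1 = 2.100 mg/L
LD = Vd × ΔC = 359.9 × 2.100 = 755.8 mg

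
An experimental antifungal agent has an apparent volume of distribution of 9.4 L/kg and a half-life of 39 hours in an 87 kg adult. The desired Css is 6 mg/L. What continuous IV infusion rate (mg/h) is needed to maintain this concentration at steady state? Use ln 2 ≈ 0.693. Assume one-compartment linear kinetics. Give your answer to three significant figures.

Vd = 9.4 L/kg × 87 kg = 817.8 L
k = 0.693/39 = 0.01777 h⁻¹, so CL = k·Vd = 0.01777 × 817.8 = 14.53 L/h
Infusion rate = CL × Css = 14.53 × 6 = 87.18 mg/h

87.2 mg/h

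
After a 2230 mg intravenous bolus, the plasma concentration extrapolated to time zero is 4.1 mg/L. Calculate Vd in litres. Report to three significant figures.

544 L

Immediately after an IV bolus, C₀ = Dose / Vd, so Vd = Dose / C₀.
Vd = 2230 / 4.1 = 543.9 L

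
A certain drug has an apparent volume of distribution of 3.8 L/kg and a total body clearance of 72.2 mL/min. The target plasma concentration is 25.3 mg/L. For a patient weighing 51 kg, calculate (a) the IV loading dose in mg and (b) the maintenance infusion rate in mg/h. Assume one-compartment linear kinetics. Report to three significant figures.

(a) 4900 mg; (b) 110 mg/h

Total Vd = 3.8 × 51 = 193.8 L
Loading dose = Vd × C = 193.8 × 25.3 = 4903 mg
CL = 72.2 mL/min = 72.2 × 0.06 = 4.332 L/h
Maintenance infusion rate = CL × Css = 4.332 × 25.3 = 109.6 mg/h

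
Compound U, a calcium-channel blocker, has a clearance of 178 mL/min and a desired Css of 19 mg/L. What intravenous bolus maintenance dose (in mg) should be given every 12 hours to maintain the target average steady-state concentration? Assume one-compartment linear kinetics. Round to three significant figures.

Convert clearance: 178 mL/min × 60 min/h ÷ 1000 mL/L = 10.68 L/h
At steady state, dose per interval replaces the amount cleared in that interval: D/τ = CL·Css.
D = CL × Css × τ = 10.68 × 19 × 12 = 2435 mg

2440 mg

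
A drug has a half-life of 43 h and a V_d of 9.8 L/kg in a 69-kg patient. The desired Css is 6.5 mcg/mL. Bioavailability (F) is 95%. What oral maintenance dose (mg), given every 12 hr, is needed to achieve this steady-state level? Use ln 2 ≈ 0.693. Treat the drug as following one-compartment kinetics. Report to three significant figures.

895 mg

Vd(total) = 69 kg × 9.8 L/kg = 676.2 L
k = 0.693/43 = 0.01612 h⁻¹, so CL = k·Vd = 0.01612 × 676.2 = 10.90 L/h
D = CL × Css × τ / F = 10.90 × 6.5 × 12 / 0.95 = 894.9 mg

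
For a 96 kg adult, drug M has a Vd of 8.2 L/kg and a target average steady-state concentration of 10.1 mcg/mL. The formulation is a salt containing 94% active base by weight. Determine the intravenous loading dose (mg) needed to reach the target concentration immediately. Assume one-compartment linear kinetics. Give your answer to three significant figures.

8460 mg

Vd(total) = 96 kg × 8.2 L/kg = 787.2 L
LD = Vd × C / S = 787.2 × 10.10 / 0.94 = 8458 mg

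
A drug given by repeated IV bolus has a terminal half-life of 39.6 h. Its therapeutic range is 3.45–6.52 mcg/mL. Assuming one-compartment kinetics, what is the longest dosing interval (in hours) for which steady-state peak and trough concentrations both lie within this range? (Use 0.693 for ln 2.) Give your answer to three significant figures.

k = 0.693 / t½ = 0.693 / 39.6 = 0.01750 h⁻¹
Between IV bolus doses, concentration decays as C = C₀·e^(−kτ), so C_peak/C_trough = e^(kτ).
τ_max = ln(C_peak/C_trough) / k = ln(6.52/3.45) / 0.01750 = 0.6365 / 0.01750 = 36.37 h

36.4 h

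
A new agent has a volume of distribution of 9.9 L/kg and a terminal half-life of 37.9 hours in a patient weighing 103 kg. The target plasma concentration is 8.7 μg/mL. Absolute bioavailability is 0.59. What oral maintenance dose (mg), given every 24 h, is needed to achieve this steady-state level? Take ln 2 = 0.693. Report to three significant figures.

Total Vd = 9.9 × 103 = 1020 L
k = 0.693/37.9 = 0.01828 h⁻¹, so CL = k·Vd = 0.01828 × 1020 = 18.65 L/h
D = CL × Css × τ / F = 18.65 × 8.7 × 24 / 0.59 = 6600 mg

6600 mg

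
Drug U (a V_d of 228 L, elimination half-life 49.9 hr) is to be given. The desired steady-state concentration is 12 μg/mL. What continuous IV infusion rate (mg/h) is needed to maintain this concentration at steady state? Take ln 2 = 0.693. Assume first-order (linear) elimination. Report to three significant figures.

38.0 mg/h

CL = 0.693 × Vd / t½ = 0.693 × 228.0 / 49.9 = 3.166 L/h
Infusion rate = CL × Css = 3.166 × 12 = 37.99 mg/h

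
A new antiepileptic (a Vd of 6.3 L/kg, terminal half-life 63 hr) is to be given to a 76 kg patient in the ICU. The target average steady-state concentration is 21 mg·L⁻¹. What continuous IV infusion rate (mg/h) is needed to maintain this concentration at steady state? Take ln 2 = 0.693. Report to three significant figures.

Vd(total) = 76 kg × 6.3 L/kg = 478.8 L
CL = 0.693 × Vd / t½ = 0.693 × 478.8 / 63 = 5.267 L/h
Infusion rate = CL × Css = 5.267 × 21 = 110.6 mg/h

111 mg/h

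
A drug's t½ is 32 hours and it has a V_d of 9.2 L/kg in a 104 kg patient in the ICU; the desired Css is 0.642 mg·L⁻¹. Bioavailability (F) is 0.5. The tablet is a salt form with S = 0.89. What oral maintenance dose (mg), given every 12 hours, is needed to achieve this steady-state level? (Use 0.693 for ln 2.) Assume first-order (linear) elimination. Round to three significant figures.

359 mg

Vd = 9.2 L/kg × 104 kg = 956.8 L
CL = 0.693 × Vd / t½ = 0.693 × 956.8 / 32 = 20.72 L/h
D = CL × Css × τ / F / S = 20.72 × 0.642 × 12 / 0.5 / 0.89 = 358.7 mg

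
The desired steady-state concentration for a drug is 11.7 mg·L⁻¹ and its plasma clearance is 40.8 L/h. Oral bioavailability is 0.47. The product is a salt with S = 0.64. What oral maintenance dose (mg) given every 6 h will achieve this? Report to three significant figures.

9520 mg

D = CL × Css × τ / F / S = 40.80 × 11.7 × 6 / 0.47 / 0.64 = 9522 mg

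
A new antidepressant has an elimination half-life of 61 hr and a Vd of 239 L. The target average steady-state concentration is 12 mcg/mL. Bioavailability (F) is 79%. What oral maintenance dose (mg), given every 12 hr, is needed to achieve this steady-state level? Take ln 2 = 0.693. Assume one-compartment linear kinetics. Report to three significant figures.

k = 0.693/61 = 0.01136 h⁻¹, so CL = k·Vd = 0.01136 × 239.0 = 2.715 L/h
D = CL × Css × τ / F = 2.715 × 12 × 12 / 0.79 = 494.9 mg

495 mg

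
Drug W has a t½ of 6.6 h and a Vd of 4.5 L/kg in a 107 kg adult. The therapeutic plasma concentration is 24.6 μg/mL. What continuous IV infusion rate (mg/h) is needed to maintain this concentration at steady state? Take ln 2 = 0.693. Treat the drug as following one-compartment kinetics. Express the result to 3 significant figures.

1240 mg/h

Vd(total) = 107 kg × 4.5 L/kg = 481.5 L
CL = 0.693 × Vd / t½ = 0.693 × 481.5 / 6.6 = 50.56 L/h
Infusion rate = CL × Css = 50.56 × 24.6 = 1244 mg/h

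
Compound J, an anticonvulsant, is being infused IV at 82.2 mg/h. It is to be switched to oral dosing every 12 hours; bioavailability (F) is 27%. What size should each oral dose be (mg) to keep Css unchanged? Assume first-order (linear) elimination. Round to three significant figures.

3650 mg

To maintain the same Css, the systemic dosing rate must be unchanged: F·D/τ = infusion rate.
D = rate × τ / F = 82.2 × 12 / 0.27 = 3653 mg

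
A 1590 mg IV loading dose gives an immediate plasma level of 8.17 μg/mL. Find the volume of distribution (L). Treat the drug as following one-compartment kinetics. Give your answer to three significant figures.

Immediately after an IV bolus, C₀ = Dose / Vd, so Vd = Dose / C₀.
Vd = 1590 / 8.17 = 194.6 L

195 L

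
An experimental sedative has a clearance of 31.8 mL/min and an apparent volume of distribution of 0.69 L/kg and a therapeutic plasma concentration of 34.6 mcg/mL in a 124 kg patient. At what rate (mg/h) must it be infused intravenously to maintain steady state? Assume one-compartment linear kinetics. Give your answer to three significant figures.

CL = 31.8 mL/min = 31.8 × 0.06 = 1.908 L/h
At steady state, infusion rate equals elimination rate: rate in = CL × Css.
Rate = CL × Css = 1.908 × 34.6 = 66.02 mg/h

66.0 mg/h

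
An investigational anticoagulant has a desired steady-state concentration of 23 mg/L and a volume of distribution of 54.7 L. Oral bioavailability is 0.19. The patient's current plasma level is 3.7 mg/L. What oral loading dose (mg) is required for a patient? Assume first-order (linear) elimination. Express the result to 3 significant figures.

Concentration deficit ΔC = 23 − 3.7 = 19.30 mg/L
LD = Vd × ΔC / F = 54.70 × 19.30 / 0.19 = 5556 mg

5560 mg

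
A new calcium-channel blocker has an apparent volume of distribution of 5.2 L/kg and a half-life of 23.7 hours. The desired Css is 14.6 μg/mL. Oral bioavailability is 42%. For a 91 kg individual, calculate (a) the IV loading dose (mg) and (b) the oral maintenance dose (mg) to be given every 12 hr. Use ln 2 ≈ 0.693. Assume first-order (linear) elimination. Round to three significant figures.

(a) 6910 mg; (b) 5770 mg

Vd = 5.2 L/kg × 91 kg = 473.2 L
LD = Vd × C = 473.2 × 14.6 = 6909 mg
CL = 0.693 × Vd / t½ = 0.693 × 473.2 / 23.7 = 13.84 L/h
D = CL × Css × τ / F = 13.84 × 14.6 × 12 / 0.42 = 5773 mg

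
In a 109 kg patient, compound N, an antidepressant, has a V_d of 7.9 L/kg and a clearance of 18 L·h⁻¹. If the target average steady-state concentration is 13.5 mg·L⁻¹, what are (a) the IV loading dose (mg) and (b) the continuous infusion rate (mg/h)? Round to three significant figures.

(a) 11600 mg; (b) 243 mg/h

Vd = 7.9 L/kg × 109 kg = 861.1 L
Loading: fill Vd to C_target → 861.1 L × 13.5 mg/L = 11620 mg
Maintenance infusion rate = CL × Css = 18.00 × 13.5 = 243.0 mg/h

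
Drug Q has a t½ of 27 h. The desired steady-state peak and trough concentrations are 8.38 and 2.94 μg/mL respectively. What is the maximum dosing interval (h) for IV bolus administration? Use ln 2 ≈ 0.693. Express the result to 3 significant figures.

k = 0.693 / t½ = 0.693 / 27 = 0.02567 h⁻¹
Between IV bolus doses, concentration decays as C = C₀·e^(−kτ), so C_peak/C_trough = e^(kτ).
τ_max = ln(C_peak/C_trough) / k = ln(8.38/2.94) / 0.02567 = 1.047 / 0.02567 = 40.79 h

40.8 h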